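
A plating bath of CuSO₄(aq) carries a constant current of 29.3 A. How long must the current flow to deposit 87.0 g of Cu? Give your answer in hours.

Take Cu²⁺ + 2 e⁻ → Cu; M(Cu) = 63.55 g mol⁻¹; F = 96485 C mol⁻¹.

n(Cu) = m/M = 87.0 / 63.55 = 1.369 mol.
Each Cu atom requires 2 electrons, so n(e⁻) = 2 × 1.369 = 2.738 mol.
Q = n(e⁻)·F = 2.738 × 96485 = 264200 C.
t = Q/I = 264200 / 29.30 A = 9016 s = 2.50 h.

2.50 h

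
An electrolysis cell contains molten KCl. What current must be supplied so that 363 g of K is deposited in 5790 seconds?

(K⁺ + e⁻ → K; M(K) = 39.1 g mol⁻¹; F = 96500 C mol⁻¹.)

155 A

n(K) = 363 / 39.1 = 9.284 mol.
n(e⁻) = 1 × 9.284 = 9.284 mol.
Q = n(e⁻)·F = 9.284 × 96500 = 895900 C.
I = Q/t = 895900 / 5790.0 s = 155 A.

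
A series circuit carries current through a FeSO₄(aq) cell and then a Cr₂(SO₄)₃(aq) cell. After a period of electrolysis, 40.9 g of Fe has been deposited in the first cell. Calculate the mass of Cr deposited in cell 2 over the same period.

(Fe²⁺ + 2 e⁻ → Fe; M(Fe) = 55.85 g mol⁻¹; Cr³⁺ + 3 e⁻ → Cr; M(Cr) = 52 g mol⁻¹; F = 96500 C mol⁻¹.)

25.4 g

n(Fe) = 40.9 / 55.85 = 0.7323 mol.
Since Fe²⁺ + 2 e⁻ → Fe, n(e⁻) passed = 2 × 0.7323 = 1.465 mol.
Cells in series carry the same charge, so the same 1.465 mol of electrons passes through cell 2.
Cr³⁺ + 3 e⁻ → Cr, so n(Cr) = 1.465 / 3 = 0.4882 mol.
m(Cr) = 0.4882 × 52 = 25.4 g.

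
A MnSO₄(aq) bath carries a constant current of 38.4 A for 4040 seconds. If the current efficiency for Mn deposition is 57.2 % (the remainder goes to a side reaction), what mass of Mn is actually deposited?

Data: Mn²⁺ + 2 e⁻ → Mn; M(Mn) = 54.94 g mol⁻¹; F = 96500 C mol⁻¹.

Q = I·t = 38.40 × 4040.0 = 155100 C.
n(e⁻) = 155100/96500 = 1.608 mol; theoretically n(Mn) = 1.608/2 = 0.8038 mol, m_theo = 44.16 g.
At 57.2 % efficiency, m_actual = 0.572 × 44.16 = 25.3 g.

25.3 g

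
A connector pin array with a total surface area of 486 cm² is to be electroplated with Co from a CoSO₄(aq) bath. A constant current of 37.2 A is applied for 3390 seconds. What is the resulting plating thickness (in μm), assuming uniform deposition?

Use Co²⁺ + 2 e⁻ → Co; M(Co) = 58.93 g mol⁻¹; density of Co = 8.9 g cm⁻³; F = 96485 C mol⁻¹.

89.0 μm

Q = I·t = 37.20 × 3390.0 = 126100 C; n(e⁻) = 1.307 mol.
n(Co) = n(e⁻)/2 = 0.6535 mol, so m = 0.6535 × 58.93 = 38.51 g.
Volume = m/ρ = 38.51 / 8.9 = 4.327 cm³.
Thickness = V/A = 4.327 / 486 = 0.00890 cm = 89.0 μm.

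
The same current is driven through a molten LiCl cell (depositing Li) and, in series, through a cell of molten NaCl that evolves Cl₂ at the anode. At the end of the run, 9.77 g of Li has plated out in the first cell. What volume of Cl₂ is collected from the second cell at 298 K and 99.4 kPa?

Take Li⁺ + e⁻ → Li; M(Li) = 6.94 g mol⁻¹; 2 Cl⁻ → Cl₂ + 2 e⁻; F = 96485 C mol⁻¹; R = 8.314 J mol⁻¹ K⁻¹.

17.5 L

n(Li) = 9.77 / 6.94 = 1.408 mol, so n(e⁻) = 1 × 1.408 = 1.408 mol.
The cells are in series, so the same 1.408 mol of electrons passes through the second cell.
2 Cl⁻ → Cl₂ + 2 e⁻ — 2 mol e⁻ per mol Cl₂, so n(Cl₂) = 1.408/2 = 0.7039 mol.
V = nRT/P = (0.7039 × 8.314 × 298) / (99.4 × 10³) = 0.0175 m³ = 17.5 L.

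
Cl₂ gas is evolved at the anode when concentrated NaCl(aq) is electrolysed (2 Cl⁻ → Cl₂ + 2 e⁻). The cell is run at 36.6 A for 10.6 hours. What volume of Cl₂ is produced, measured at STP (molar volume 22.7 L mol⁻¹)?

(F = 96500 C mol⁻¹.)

164 L

Q = I·t = 36.60 A × 38160 s = 1397000 C.
n(e⁻) = Q/F = 1397000 / 96500 = 14.47 mol.
2 electrons are transferred per Cl₂ molecule, so n(Cl₂) = 14.47 / 2 = 7.237 mol.
V = n × V_m = 7.237 × 22.7 = 164 L.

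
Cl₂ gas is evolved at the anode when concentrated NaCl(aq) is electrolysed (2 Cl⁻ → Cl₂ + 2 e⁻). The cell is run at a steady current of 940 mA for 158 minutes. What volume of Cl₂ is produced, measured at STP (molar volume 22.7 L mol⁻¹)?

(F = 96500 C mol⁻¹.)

Q = I·t = 0.9400 A × 9480.0 s = 8911 C.
n(e⁻) = Q/F = 8911 / 96500 = 0.09234 mol.
2 electrons are transferred per Cl₂ molecule, so n(Cl₂) = 0.09234 / 2 = 0.04617 mol.
V = n × V_m = 0.04617 × 22.7 = 1.05 L.

1.05 L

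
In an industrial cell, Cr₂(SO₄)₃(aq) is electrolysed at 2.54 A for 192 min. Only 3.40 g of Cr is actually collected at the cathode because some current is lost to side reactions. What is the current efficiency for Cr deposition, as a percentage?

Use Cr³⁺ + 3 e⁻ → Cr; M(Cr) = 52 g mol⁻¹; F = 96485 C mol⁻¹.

64.7 %

Q = I·t = 2.540 × 11520 = 29260 C; n(e⁻) = 29260/96485 = 0.3033 mol.
Theoretical n(Cr) = n(e⁻)/3 = 0.1011 mol, i.e. m_theo = 0.1011 × 52 = 5.257 g.
Efficiency = m_actual / m_theo = 3.40 / 5.257 = 64.7 %.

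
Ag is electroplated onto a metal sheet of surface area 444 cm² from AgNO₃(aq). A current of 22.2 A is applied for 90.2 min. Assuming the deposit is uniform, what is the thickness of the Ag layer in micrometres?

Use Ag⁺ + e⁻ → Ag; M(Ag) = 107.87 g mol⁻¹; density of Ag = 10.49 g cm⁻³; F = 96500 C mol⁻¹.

288 μm

Q = I·t = 22.20 × 5412.0 = 120100 C; n(e⁻) = 1.245 mol.
n(Ag) = n(e⁻)/1 = 1.245 mol, so m = 1.245 × 107.87 = 134.3 g.
Volume = m/ρ = 134.3 / 10.49 = 12.80 cm³.
Thickness = V/A = 12.80 / 444 = 0.0288 cm = 288 μm.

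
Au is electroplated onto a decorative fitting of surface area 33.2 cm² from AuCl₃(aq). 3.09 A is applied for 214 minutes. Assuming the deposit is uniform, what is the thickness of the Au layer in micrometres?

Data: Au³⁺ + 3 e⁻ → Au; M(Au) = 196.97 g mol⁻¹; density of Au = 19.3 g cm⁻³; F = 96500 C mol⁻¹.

Q = I·t = 3.090 × 12840 = 39680 C; n(e⁻) = 0.4111 mol.
n(Au) = n(e⁻)/3 = 0.1370 mol, so m = 0.1370 × 196.97 = 26.99 g.
Volume = m/ρ = 26.99 / 19.3 = 1.399 cm³.
Thickness = V/A = 1.399 / 33.2 = 0.0421 cm = 421 μm.

421 μm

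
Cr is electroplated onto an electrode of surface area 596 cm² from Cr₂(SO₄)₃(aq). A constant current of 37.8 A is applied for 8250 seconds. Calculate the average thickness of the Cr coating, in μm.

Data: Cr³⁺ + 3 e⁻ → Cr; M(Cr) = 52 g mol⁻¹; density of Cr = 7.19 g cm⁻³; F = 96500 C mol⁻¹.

Q = I·t = 37.80 × 8250.0 = 311800 C; n(e⁻) = 3.232 mol.
n(Cr) = n(e⁻)/3 = 1.077 mol, so m = 1.077 × 52 = 56.01 g.
Volume = m/ρ = 56.01 / 7.19 = 7.791 cm³.
Thickness = V/A = 7.791 / 596 = 0.0131 cm = 131 μm.

131 μm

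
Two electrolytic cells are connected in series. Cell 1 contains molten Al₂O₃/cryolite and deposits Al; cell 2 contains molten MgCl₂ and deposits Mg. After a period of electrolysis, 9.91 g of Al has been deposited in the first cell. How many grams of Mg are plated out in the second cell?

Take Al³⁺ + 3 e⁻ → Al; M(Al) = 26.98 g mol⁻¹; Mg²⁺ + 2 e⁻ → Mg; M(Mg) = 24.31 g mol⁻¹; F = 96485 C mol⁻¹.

n(Al) = 9.91 / 26.98 = 0.3673 mol.
Since Al³⁺ + 3 e⁻ → Al, n(e⁻) passed = 3 × 0.3673 = 1.102 mol.
Cells in series carry the same charge, so the same 1.102 mol of electrons passes through cell 2.
Mg²⁺ + 2 e⁻ → Mg, so n(Mg) = 1.102 / 2 = 0.5510 mol.
m(Mg) = 0.5510 × 24.31 = 13.4 g.

13.4 g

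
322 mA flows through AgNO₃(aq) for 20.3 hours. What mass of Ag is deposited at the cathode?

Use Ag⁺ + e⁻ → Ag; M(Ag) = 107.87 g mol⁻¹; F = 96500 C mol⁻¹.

Q = I·t = 0.3220 A × 73080 s = 23530 C.
n(e⁻) = Q/F = 23530 / 96500 = 0.2439 mol.
Ag⁺ + e⁻ → Ag, so n(Ag) = n(e⁻)/1 = 0.2439 mol.
m = n·M = 0.2439 × 107.87 = 26.3 g.

26.3 g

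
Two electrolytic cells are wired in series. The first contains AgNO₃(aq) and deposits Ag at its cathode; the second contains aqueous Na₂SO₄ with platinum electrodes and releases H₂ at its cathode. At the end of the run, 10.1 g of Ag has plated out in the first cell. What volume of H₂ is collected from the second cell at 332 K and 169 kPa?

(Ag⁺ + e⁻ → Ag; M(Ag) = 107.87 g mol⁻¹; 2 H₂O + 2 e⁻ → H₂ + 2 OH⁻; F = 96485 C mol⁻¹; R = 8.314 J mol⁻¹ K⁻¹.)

n(Ag) = 10.1 / 107.87 = 0.09363 mol, so n(e⁻) = 1 × 0.09363 = 0.09363 mol.
The cells are in series, so the same 0.09363 mol of electrons passes through the second cell.
2 H₂O + 2 e⁻ → H₂ + 2 OH⁻ — 2 mol e⁻ per mol H₂, so n(H₂) = 0.09363/2 = 0.04682 mol.
V = nRT/P = (0.04682 × 8.314 × 332) / (169 × 10³) = 7.65 × 10⁻⁴ m³ = 0.765 L.

0.765 L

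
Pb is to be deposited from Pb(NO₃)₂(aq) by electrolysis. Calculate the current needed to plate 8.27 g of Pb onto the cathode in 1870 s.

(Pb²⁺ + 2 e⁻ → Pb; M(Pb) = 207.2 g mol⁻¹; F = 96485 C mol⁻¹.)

n(Pb) = 8.27 / 207.2 = 0.03991 mol.
n(e⁻) = 2 × 0.03991 = 0.07983 mol.
Q = n(e⁻)·F = 0.07983 × 96485 = 7702 C.
I = Q/t = 7702 / 1870.0 s = 4.12 A.

4.12 A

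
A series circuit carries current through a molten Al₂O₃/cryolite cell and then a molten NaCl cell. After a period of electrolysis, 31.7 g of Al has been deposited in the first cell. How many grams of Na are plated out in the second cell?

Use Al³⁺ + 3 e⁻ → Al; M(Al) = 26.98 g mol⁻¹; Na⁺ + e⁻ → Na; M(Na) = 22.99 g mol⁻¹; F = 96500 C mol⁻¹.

n(Al) = 31.7 / 26.98 = 1.175 mol.
Since Al³⁺ + 3 e⁻ → Al, n(e⁻) passed = 3 × 1.175 = 3.525 mol.
Cells in series carry the same charge, so the same 3.525 mol of electrons passes through cell 2.
Na⁺ + e⁻ → Na, so n(Na) = 3.525 / 1 = 3.525 mol.
m(Na) = 3.525 × 22.99 = 81.0 g.

81.0 g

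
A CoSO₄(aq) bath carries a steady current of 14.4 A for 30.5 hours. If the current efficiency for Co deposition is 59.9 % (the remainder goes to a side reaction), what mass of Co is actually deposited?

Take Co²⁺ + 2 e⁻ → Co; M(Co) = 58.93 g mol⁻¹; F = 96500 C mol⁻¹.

Q = I·t = 14.40 × 109800 = 1581000 C.
n(e⁻) = 1581000/96500 = 16.38 mol; theoretically n(Co) = 16.38/2 = 8.192 mol, m_theo = 482.8 g.
At 59.9 % efficiency, m_actual = 0.599 × 482.8 = 289 g.

289 g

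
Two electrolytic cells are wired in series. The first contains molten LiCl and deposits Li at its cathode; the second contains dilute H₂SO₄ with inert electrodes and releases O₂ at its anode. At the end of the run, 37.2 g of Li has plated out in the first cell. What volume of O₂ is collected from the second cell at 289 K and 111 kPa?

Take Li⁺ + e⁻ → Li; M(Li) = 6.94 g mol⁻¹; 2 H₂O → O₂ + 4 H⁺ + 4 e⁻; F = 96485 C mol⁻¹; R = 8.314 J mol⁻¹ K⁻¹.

n(Li) = 37.2 / 6.94 = 5.360 mol, so n(e⁻) = 1 × 5.360 = 5.360 mol.
The cells are in series, so the same 5.360 mol of electrons passes through the second cell.
2 H₂O → O₂ + 4 H⁺ + 4 e⁻ — 4 mol e⁻ per mol O₂, so n(O₂) = 5.360/4 = 1.340 mol.
V = nRT/P = (1.340 × 8.314 × 289) / (111 × 10³) = 0.0290 m³ = 29.0 L.

29.0 L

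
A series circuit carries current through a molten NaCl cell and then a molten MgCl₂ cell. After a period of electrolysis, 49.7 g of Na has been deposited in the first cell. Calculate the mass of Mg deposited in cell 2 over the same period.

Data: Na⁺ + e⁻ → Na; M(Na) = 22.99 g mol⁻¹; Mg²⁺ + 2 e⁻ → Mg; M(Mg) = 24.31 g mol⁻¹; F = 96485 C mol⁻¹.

n(Na) = 49.7 / 22.99 = 2.162 mol.
Since Na⁺ + e⁻ → Na, n(e⁻) passed = 1 × 2.162 = 2.162 mol.
Cells in series carry the same charge, so the same 2.162 mol of electrons passes through cell 2.
Mg²⁺ + 2 e⁻ → Mg, so n(Mg) = 2.162 / 2 = 1.081 mol.
m(Mg) = 1.081 × 24.31 = 26.3 g.

26.3 g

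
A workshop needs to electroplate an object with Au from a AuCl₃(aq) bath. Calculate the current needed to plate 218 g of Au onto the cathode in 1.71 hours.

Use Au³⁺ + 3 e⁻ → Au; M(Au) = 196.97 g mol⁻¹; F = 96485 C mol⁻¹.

n(Au) = 218 / 196.97 = 1.107 mol.
n(e⁻) = 3 × 1.107 = 3.320 mol.
Q = n(e⁻)·F = 3.320 × 96485 = 320400 C.
I = Q/t = 320400 / 6156.0 s = 52.0 A.

52.0 A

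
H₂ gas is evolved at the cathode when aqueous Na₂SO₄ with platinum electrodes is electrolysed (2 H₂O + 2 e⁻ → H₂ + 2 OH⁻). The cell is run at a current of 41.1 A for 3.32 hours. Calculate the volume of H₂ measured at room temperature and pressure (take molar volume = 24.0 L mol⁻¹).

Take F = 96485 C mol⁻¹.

61.1 L

Q = I·t = 41.10 A × 11952 s = 491200 C.
n(e⁻) = Q/F = 491200 / 96485 = 5.091 mol.
2 electrons are transferred per H₂ molecule, so n(H₂) = 5.091 / 2 = 2.546 mol.
V = n × V_m = 2.546 × 24.0 = 61.1 L.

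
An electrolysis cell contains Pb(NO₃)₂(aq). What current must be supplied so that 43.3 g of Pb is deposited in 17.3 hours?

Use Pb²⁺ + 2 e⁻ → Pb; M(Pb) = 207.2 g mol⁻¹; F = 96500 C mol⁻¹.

n(Pb) = 43.3 / 207.2 = 0.2090 mol.
n(e⁻) = 2 × 0.2090 = 0.4180 mol.
Q = n(e⁻)·F = 0.4180 × 96500 = 40330 C.
I = Q/t = 40330 / 62280 s = 0.648 A.

0.648 A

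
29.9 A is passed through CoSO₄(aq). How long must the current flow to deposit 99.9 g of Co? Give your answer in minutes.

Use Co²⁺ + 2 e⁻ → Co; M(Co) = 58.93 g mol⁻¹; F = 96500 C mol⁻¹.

n(Co) = m/M = 99.9 / 58.93 = 1.695 mol.
Each Co atom requires 2 electrons, so n(e⁻) = 2 × 1.695 = 3.390 mol.
Q = n(e⁻)·F = 3.390 × 96500 = 327200 C.
t = Q/I = 327200 / 29.90 A = 10940 s = 182 min.

182 min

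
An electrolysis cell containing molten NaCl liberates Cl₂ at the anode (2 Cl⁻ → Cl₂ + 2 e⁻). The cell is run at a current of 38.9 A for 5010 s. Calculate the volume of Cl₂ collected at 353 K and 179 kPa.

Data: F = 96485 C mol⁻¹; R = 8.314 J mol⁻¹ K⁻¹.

16.6 L

Q = I·t = 38.90 A × 5010.0 s = 194900 C.
n(e⁻) = Q/F = 194900 / 96485 = 2.020 mol.
2 electrons are transferred per Cl₂ molecule, so n(Cl₂) = 2.020 / 2 = 1.010 mol.
V = nRT/P = (1.010 × 8.314 × 353) / (179 × 10³ Pa) = 0.0166 m³ = 16.6 L.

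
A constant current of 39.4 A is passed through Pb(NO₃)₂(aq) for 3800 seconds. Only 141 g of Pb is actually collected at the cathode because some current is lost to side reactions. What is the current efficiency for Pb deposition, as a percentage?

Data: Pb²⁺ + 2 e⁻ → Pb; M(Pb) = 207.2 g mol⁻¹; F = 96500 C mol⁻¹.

Q = I·t = 39.40 × 3800.0 = 149700 C; n(e⁻) = 149700/96500 = 1.552 mol.
Theoretical n(Pb) = n(e⁻)/2 = 0.7758 mol, i.e. m_theo = 0.7758 × 207.2 = 160.7 g.
Efficiency = m_actual / m_theo = 141 / 160.7 = 87.7 %.

87.7 %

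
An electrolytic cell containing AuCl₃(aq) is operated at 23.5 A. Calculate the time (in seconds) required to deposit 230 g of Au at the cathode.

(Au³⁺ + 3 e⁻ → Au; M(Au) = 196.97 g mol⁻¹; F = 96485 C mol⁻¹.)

14400 s

n(Au) = m/M = 230 / 196.97 = 1.168 mol.
Each Au atom requires 3 electrons, so n(e⁻) = 3 × 1.168 = 3.503 mol.
Q = n(e⁻)·F = 3.503 × 96485 = 338000 C.
t = Q/I = 338000 / 23.50 A = 14380 s.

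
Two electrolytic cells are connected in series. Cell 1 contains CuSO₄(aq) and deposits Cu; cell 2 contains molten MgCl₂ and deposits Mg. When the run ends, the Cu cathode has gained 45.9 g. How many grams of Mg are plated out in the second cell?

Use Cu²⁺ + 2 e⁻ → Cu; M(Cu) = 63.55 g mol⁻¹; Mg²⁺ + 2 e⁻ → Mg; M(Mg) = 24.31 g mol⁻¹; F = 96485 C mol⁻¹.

n(Cu) = 45.9 / 63.55 = 0.7223 mol.
Since Cu²⁺ + 2 e⁻ → Cu, n(e⁻) passed = 2 × 0.7223 = 1.445 mol.
Cells in series carry the same charge, so the same 1.445 mol of electrons passes through cell 2.
Mg²⁺ + 2 e⁻ → Mg, so n(Mg) = 1.445 / 2 = 0.7223 mol.
m(Mg) = 0.7223 × 24.31 = 17.6 g.

17.6 g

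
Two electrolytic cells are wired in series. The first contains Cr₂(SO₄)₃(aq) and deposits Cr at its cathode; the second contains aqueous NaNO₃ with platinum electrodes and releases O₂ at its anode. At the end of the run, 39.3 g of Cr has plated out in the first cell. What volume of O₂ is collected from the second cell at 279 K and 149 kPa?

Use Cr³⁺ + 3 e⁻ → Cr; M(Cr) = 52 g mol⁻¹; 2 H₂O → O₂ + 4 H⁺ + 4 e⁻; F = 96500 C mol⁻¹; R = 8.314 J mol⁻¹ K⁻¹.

8.82 L

n(Cr) = 39.3 / 52 = 0.7558 mol, so n(e⁻) = 3 × 0.7558 = 2.267 mol.
The cells are in series, so the same 2.267 mol of electrons passes through the second cell.
2 H₂O → O₂ + 4 H⁺ + 4 e⁻ — 4 mol e⁻ per mol O₂, so n(O₂) = 2.267/4 = 0.5668 mol.
V = nRT/P = (0.5668 × 8.314 × 279) / (149 × 10³) = 0.00882 m³ = 8.82 L.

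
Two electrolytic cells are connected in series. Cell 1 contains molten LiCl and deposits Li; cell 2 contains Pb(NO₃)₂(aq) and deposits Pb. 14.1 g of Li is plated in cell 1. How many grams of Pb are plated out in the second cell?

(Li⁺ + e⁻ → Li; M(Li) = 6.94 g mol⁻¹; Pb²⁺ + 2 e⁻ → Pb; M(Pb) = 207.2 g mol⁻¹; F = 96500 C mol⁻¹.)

n(Li) = 14.1 / 6.94 = 2.032 mol.
Since Li⁺ + e⁻ → Li, n(e⁻) passed = 1 × 2.032 = 2.032 mol.
Cells in series carry the same charge, so the same 2.032 mol of electrons passes through cell 2.
Pb²⁺ + 2 e⁻ → Pb, so n(Pb) = 2.032 / 2 = 1.016 mol.
m(Pb) = 1.016 × 207.2 = 210 g.

210 g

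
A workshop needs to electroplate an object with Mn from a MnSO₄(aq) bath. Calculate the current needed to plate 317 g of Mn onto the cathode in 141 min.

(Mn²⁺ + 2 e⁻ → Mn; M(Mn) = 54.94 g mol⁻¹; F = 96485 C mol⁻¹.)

132 A

n(Mn) = 317 / 54.94 = 5.770 mol.
n(e⁻) = 2 × 5.770 = 11.54 mol.
Q = n(e⁻)·F = 11.54 × 96485 = 1113000 C.
I = Q/t = 1113000 / 8460.0 s = 132 A.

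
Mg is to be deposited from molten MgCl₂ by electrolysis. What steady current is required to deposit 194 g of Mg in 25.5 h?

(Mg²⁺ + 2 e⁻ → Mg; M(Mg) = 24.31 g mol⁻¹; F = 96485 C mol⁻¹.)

16.8 A

n(Mg) = 194 / 24.31 = 7.980 mol.
n(e⁻) = 2 × 7.980 = 15.96 mol.
Q = n(e⁻)·F = 15.96 × 96485 = 1540000 C.
I = Q/t = 1540000 / 91800 s = 16.8 A.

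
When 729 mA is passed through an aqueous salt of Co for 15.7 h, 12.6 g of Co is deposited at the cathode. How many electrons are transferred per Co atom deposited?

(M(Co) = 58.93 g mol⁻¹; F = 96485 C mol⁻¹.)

Q = I·t = 0.7290 A × 56520 s = 41200 C, so n(e⁻) = 41200/96485 = 0.4270 mol.
n(Co) deposited = 12.6 / 58.93 = 0.2138 mol.
Electrons per atom = n(e⁻)/n(Co) = 0.4270 / 0.2138 = 2.00 ≈ 2, so the ion is Co²⁺.

2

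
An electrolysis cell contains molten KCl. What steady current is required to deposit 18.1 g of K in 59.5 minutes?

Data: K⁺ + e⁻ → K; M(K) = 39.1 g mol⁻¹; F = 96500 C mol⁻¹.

n(K) = 18.1 / 39.1 = 0.4629 mol.
n(e⁻) = 1 × 0.4629 = 0.4629 mol.
Q = n(e⁻)·F = 0.4629 × 96500 = 44670 C.
I = Q/t = 44670 / 3570.0 s = 12.5 A.

12.5 A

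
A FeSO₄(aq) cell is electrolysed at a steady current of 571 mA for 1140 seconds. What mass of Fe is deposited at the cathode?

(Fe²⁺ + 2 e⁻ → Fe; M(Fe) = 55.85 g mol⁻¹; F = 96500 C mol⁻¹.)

0.188 g

Q = I·t = 0.5710 A × 1140.0 s = 650.9 C.
n(e⁻) = Q/F = 650.9 / 96500 = 0.006745 mol.
Fe²⁺ + 2 e⁻ → Fe, so n(Fe) = n(e⁻)/2 = 0.003373 mol.
m = n·M = 0.003373 × 55.85 = 0.188 g.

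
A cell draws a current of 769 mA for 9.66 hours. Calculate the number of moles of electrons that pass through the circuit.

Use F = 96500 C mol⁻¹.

Q = I·t = 0.7690 A × 34776 s = 26740 C.
n(e⁻) = Q/F = 26740 / 96500 = 0.277 mol.

0.277 mol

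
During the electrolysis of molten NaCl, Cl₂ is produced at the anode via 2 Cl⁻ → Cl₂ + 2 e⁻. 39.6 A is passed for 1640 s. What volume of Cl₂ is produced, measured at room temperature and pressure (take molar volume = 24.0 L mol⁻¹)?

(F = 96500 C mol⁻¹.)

Q = I·t = 39.60 A × 1640.0 s = 64940 C.
n(e⁻) = Q/F = 64940 / 96500 = 0.6730 mol.
2 electrons are transferred per Cl₂ molecule, so n(Cl₂) = 0.6730 / 2 = 0.3365 mol.
V = n × V_m = 0.3365 × 24.0 = 8.08 L.

8.08 L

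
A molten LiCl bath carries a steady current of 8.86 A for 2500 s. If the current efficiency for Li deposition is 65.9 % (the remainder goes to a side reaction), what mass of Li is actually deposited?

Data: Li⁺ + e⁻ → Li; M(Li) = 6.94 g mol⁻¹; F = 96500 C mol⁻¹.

Q = I·t = 8.860 × 2500.0 = 22150 C.
n(e⁻) = 22150/96500 = 0.2295 mol; theoretically n(Li) = 0.2295/1 = 0.2295 mol, m_theo = 1.593 g.
At 65.9 % efficiency, m_actual = 0.659 × 1.593 = 1.05 g.

1.05 g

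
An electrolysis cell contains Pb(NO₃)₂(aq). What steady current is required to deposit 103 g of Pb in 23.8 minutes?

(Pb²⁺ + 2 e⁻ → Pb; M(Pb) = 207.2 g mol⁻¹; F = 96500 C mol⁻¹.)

n(Pb) = 103 / 207.2 = 0.4971 mol.
n(e⁻) = 2 × 0.4971 = 0.9942 mol.
Q = n(e⁻)·F = 0.9942 × 96500 = 95940 C.
I = Q/t = 95940 / 1428.0 s = 67.2 A.

67.2 A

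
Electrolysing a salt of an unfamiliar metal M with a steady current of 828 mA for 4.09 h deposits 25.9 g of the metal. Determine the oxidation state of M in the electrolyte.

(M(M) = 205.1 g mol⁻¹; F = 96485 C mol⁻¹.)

Q = I·t = 0.8280 A × 14724 s = 12190 C, so n(e⁻) = 12190/96485 = 0.1264 mol.
n(M) deposited = 25.9 / 205.1 = 0.1263 mol.
Electrons per atom = n(e⁻)/n(M) = 0.1264 / 0.1263 = 1.00 ≈ 1, so the ion is M⁺.

+1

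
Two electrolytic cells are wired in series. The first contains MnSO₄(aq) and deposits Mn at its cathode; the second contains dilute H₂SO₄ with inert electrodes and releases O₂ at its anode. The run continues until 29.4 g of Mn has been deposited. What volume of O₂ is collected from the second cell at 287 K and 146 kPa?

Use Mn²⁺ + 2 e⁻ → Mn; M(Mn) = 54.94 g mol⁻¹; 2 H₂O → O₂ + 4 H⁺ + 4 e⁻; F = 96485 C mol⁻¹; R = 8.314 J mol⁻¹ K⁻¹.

n(Mn) = 29.4 / 54.94 = 0.5351 mol, so n(e⁻) = 2 × 0.5351 = 1.070 mol.
The cells are in series, so the same 1.070 mol of electrons passes through the second cell.
2 H₂O → O₂ + 4 H⁺ + 4 e⁻ — 4 mol e⁻ per mol O₂, so n(O₂) = 1.070/4 = 0.2676 mol.
V = nRT/P = (0.2676 × 8.314 × 287) / (146 × 10³) = 0.00437 m³ = 4.37 L.

4.37 L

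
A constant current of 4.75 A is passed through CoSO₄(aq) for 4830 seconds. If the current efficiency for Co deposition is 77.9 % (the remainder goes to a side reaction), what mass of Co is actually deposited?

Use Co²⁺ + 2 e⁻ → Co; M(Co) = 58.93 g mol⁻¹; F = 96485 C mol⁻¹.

Q = I·t = 4.750 × 4830.0 = 22940 C.
n(e⁻) = 22940/96485 = 0.2378 mol; theoretically n(Co) = 0.2378/2 = 0.1189 mol, m_theo = 7.006 g.
At 77.9 % efficiency, m_actual = 0.779 × 7.006 = 5.46 g.

5.46 g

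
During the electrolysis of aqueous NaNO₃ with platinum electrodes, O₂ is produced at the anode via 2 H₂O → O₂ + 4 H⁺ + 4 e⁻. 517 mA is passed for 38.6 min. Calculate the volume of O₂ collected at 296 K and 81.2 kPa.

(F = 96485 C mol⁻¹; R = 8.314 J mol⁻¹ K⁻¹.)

Q = I·t = 0.5170 A × 2316.0 s = 1197 C.
n(e⁻) = Q/F = 1197 / 96485 = 0.01241 mol.
4 electrons are transferred per O₂ molecule, so n(O₂) = 0.01241 / 4 = 0.003102 mol.
V = nRT/P = (0.003102 × 8.314 × 296) / (81.2 × 10³ Pa) = 9.40 × 10⁻⁵ m³ = 0.0940 L.

0.0940 L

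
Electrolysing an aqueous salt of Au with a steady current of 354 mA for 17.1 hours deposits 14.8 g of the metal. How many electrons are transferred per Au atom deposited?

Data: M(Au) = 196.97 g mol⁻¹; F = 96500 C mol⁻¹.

3

Q = I·t = 0.3540 A × 61560 s = 21790 C, so n(e⁻) = 21790/96500 = 0.2258 mol.
n(Au) deposited = 14.8 / 196.97 = 0.07514 mol.
Electrons per atom = n(e⁻)/n(Au) = 0.2258 / 0.07514 = 3.01 ≈ 3, so the ion is Au³⁺.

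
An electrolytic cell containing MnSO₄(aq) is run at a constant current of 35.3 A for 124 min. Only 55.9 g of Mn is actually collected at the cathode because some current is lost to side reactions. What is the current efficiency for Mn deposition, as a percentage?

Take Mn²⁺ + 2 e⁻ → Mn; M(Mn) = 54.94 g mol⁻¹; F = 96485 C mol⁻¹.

74.8 %

Q = I·t = 35.30 × 7440.0 = 262600 C; n(e⁻) = 262600/96485 = 2.722 mol.
Theoretical n(Mn) = n(e⁻)/2 = 1.361 mol, i.e. m_theo = 1.361 × 54.94 = 74.77 g.
Efficiency = m_actual / m_theo = 55.9 / 74.77 = 74.8 %.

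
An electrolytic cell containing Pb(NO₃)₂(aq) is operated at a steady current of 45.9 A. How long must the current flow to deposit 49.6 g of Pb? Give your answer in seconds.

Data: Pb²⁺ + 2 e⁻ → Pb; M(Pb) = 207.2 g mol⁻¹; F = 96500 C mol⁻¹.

n(Pb) = m/M = 49.6 / 207.2 = 0.2394 mol.
Each Pb atom requires 2 electrons, so n(e⁻) = 2 × 0.2394 = 0.4788 mol.
Q = n(e⁻)·F = 0.4788 × 96500 = 46200 C.
t = Q/I = 46200 / 45.90 A = 1007 s.

1010 s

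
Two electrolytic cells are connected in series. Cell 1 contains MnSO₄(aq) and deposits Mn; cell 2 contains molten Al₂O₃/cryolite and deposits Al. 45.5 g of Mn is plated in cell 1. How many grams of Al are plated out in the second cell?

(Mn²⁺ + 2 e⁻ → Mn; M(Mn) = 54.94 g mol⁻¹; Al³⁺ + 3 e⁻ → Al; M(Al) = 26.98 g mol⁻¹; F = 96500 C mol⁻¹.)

14.9 g

n(Mn) = 45.5 / 54.94 = 0.8282 mol.
Since Mn²⁺ + 2 e⁻ → Mn, n(e⁻) passed = 2 × 0.8282 = 1.656 mol.
Cells in series carry the same charge, so the same 1.656 mol of electrons passes through cell 2.
Al³⁺ + 3 e⁻ → Al, so n(Al) = 1.656 / 3 = 0.5521 mol.
m(Al) = 0.5521 × 26.98 = 14.9 g.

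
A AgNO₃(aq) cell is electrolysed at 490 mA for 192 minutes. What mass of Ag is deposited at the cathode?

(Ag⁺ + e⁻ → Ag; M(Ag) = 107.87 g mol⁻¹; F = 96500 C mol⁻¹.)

6.31 g

Q = I·t = 0.4900 A × 11520 s = 5645 C.
n(e⁻) = Q/F = 5645 / 96500 = 0.05850 mol.
Ag⁺ + e⁻ → Ag, so n(Ag) = n(e⁻)/1 = 0.05850 mol.
m = n·M = 0.05850 × 107.87 = 6.31 g.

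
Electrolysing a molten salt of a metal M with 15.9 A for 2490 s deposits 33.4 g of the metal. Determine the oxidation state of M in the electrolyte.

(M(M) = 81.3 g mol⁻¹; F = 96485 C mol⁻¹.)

+1

Q = I·t = 15.90 A × 2490.0 s = 39590 C, so n(e⁻) = 39590/96485 = 0.4103 mol.
n(M) deposited = 33.4 / 81.3 = 0.4108 mol.
Electrons per atom = n(e⁻)/n(M) = 0.4103 / 0.4108 = 0.999 ≈ 1, so the ion is M⁺.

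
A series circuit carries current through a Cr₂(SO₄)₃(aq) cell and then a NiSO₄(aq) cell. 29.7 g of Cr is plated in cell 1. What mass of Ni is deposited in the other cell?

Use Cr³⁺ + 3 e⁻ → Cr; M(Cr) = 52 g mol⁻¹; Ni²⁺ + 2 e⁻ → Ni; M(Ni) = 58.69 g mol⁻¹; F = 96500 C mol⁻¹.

50.3 g

n(Cr) = 29.7 / 52 = 0.5712 mol.
Since Cr³⁺ + 3 e⁻ → Cr, n(e⁻) passed = 3 × 0.5712 = 1.713 mol.
Cells in series carry the same charge, so the same 1.713 mol of electrons passes through cell 2.
Ni²⁺ + 2 e⁻ → Ni, so n(Ni) = 1.713 / 2 = 0.8567 mol.
m(Ni) = 0.8567 × 58.69 = 50.3 g.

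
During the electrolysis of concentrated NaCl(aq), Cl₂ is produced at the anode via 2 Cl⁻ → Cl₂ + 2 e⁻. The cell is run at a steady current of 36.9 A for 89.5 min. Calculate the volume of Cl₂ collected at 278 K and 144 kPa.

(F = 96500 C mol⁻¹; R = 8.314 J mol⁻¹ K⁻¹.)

16.5 L

Q = I·t = 36.90 A × 5370.0 s = 198200 C.
n(e⁻) = Q/F = 198200 / 96500 = 2.053 mol.
2 electrons are transferred per Cl₂ molecule, so n(Cl₂) = 2.053 / 2 = 1.027 mol.
V = nRT/P = (1.027 × 8.314 × 278) / (144 × 10³ Pa) = 0.0165 m³ = 16.5 L.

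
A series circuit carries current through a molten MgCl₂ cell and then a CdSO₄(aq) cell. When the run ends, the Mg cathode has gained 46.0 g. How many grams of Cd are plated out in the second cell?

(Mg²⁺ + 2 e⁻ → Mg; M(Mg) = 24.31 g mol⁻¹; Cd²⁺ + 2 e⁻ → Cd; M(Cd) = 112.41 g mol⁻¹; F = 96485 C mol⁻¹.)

n(Mg) = 46.0 / 24.31 = 1.892 mol.
Since Mg²⁺ + 2 e⁻ → Mg, n(e⁻) passed = 2 × 1.892 = 3.784 mol.
Cells in series carry the same charge, so the same 3.784 mol of electrons passes through cell 2.
Cd²⁺ + 2 e⁻ → Cd, so n(Cd) = 3.784 / 2 = 1.892 mol.
m(Cd) = 1.892 × 112.41 = 213 g.

213 g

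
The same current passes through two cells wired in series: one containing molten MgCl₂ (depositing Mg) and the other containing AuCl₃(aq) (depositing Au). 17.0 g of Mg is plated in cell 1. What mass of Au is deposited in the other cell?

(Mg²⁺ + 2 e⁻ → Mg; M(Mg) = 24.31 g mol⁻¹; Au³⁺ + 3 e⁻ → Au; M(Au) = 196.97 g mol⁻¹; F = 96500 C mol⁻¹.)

91.8 g

n(Mg) = 17.0 / 24.31 = 0.6993 mol.
Since Mg²⁺ + 2 e⁻ → Mg, n(e⁻) passed = 2 × 0.6993 = 1.399 mol.
Cells in series carry the same charge, so the same 1.399 mol of electrons passes through cell 2.
Au³⁺ + 3 e⁻ → Au, so n(Au) = 1.399 / 3 = 0.4662 mol.
m(Au) = 0.4662 × 196.97 = 91.8 g.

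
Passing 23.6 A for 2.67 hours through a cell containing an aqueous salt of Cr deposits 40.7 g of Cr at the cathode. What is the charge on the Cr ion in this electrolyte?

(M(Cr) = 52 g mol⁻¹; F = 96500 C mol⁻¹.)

+3

Q = I·t = 23.60 A × 9612.0 s = 226800 C, so n(e⁻) = 226800/96500 = 2.351 mol.
n(Cr) deposited = 40.7 / 52 = 0.7827 mol.
Electrons per atom = n(e⁻)/n(Cr) = 2.351 / 0.7827 = 3.00 ≈ 3, so the ion is Cr³⁺.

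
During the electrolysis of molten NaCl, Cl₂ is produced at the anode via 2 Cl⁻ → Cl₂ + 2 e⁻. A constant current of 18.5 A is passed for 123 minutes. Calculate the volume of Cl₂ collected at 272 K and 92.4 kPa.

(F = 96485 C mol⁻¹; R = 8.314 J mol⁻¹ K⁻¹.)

17.3 L

Q = I·t = 18.50 A × 7380.0 s = 136500 C.
n(e⁻) = Q/F = 136500 / 96485 = 1.415 mol.
2 electrons are transferred per Cl₂ molecule, so n(Cl₂) = 1.415 / 2 = 0.7075 mol.
V = nRT/P = (0.7075 × 8.314 × 272) / (92.4 × 10³ Pa) = 0.0173 m³ = 17.3 L.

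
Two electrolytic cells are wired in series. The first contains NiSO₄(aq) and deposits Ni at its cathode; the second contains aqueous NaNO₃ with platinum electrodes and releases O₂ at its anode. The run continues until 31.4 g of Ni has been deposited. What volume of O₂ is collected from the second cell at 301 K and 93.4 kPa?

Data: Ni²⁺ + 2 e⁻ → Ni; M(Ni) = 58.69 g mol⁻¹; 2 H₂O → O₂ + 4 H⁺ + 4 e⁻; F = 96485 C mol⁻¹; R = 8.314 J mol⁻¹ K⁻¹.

7.17 L

n(Ni) = 31.4 / 58.69 = 0.5350 mol, so n(e⁻) = 2 × 0.5350 = 1.070 mol.
The cells are in series, so the same 1.070 mol of electrons passes through the second cell.
2 H₂O → O₂ + 4 H⁺ + 4 e⁻ — 4 mol e⁻ per mol O₂, so n(O₂) = 1.070/4 = 0.2675 mol.
V = nRT/P = (0.2675 × 8.314 × 301) / (93.4 × 10³) = 0.00717 m³ = 7.17 L.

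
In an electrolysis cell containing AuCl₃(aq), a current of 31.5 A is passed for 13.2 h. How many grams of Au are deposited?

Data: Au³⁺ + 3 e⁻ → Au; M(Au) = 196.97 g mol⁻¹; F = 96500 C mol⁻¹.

1020 g

Q = I·t = 31.50 A × 47520 s = 1497000 C.
n(e⁻) = Q/F = 1497000 / 96500 = 15.51 mol.
Au³⁺ + 3 e⁻ → Au, so n(Au) = n(e⁻)/3 = 5.171 mol.
m = n·M = 5.171 × 196.97 = 1020 g.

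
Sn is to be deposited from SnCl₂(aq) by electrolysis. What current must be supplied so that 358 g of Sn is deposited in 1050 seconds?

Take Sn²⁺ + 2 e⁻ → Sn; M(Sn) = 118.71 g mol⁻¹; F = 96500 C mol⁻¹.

n(Sn) = 358 / 118.71 = 3.016 mol.
n(e⁻) = 2 × 3.016 = 6.032 mol.
Q = n(e⁻)·F = 6.032 × 96500 = 582000 C.
I = Q/t = 582000 / 1050.0 s = 554 A.

554 A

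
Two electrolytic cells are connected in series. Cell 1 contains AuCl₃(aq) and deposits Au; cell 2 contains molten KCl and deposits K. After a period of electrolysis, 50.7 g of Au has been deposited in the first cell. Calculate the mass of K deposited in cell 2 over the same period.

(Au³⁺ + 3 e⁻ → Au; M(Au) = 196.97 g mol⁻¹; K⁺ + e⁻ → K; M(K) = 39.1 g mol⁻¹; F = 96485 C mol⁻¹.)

30.2 g

n(Au) = 50.7 / 196.97 = 0.2574 mol.
Since Au³⁺ + 3 e⁻ → Au, n(e⁻) passed = 3 × 0.2574 = 0.7722 mol.
Cells in series carry the same charge, so the same 0.7722 mol of electrons passes through cell 2.
K⁺ + e⁻ → K, so n(K) = 0.7722 / 1 = 0.7722 mol.
m(K) = 0.7722 × 39.1 = 30.2 g.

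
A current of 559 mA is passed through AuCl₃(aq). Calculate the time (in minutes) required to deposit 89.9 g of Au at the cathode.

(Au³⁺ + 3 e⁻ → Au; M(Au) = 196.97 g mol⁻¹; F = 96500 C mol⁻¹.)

n(Au) = m/M = 89.9 / 196.97 = 0.4564 mol.
Each Au atom requires 3 electrons, so n(e⁻) = 3 × 0.4564 = 1.369 mol.
Q = n(e⁻)·F = 1.369 × 96500 = 132100 C.
t = Q/I = 132100 / 0.5590 A = 236400 s = 3940 min.

3940 min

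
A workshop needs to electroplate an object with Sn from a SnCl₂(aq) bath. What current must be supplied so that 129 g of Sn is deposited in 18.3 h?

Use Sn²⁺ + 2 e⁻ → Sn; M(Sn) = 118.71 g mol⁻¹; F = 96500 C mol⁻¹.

3.18 A

n(Sn) = 129 / 118.71 = 1.087 mol.
n(e⁻) = 2 × 1.087 = 2.173 mol.
Q = n(e⁻)·F = 2.173 × 96500 = 209700 C.
I = Q/t = 209700 / 65880 s = 3.18 A.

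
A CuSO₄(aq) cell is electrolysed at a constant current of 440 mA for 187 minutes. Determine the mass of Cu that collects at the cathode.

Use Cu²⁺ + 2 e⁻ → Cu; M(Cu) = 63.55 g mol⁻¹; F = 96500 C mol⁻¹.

1.63 g

Q = I·t = 0.4400 A × 11220 s = 4937 C.
n(e⁻) = Q/F = 4937 / 96500 = 0.05116 mol.
Cu²⁺ + 2 e⁻ → Cu, so n(Cu) = n(e⁻)/2 = 0.02558 mol.
m = n·M = 0.02558 × 63.55 = 1.63 g.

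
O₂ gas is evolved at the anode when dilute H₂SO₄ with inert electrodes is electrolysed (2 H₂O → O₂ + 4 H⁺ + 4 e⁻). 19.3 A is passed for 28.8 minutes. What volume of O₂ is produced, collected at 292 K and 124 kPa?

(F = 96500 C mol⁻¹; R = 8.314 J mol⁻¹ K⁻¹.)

Q = I·t = 19.30 A × 1728.0 s = 33350 C.
n(e⁻) = Q/F = 33350 / 96500 = 0.3456 mol.
4 electrons are transferred per O₂ molecule, so n(O₂) = 0.3456 / 4 = 0.08640 mol.
V = nRT/P = (0.08640 × 8.314 × 292) / (124 × 10³ Pa) = 0.00169 m³ = 1.69 L.

1.69 L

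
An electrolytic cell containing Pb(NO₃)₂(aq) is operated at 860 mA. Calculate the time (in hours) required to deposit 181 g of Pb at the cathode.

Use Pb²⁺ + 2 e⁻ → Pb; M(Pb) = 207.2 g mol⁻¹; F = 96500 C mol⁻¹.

54.5 h

n(Pb) = m/M = 181 / 207.2 = 0.8736 mol.
Each Pb atom requires 2 electrons, so n(e⁻) = 2 × 0.8736 = 1.747 mol.
Q = n(e⁻)·F = 1.747 × 96500 = 168600 C.
t = Q/I = 168600 / 0.8600 A = 196000 s = 54.5 h.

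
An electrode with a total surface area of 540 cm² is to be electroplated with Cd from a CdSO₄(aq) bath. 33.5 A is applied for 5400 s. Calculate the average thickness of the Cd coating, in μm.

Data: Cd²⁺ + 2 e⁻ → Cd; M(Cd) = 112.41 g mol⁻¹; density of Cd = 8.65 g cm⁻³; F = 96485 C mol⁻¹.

Q = I·t = 33.50 × 5400.0 = 180900 C; n(e⁻) = 1.875 mol.
n(Cd) = n(e⁻)/2 = 0.9375 mol, so m = 0.9375 × 112.41 = 105.4 g.
Volume = m/ρ = 105.4 / 8.65 = 12.18 cm³.
Thickness = V/A = 12.18 / 540 = 0.0226 cm = 226 μm.

226 μm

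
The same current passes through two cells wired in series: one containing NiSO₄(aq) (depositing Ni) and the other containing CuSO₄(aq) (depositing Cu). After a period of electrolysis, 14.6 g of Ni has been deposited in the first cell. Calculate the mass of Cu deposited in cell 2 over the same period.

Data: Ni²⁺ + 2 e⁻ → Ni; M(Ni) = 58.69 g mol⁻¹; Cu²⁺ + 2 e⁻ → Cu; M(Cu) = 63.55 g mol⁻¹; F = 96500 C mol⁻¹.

n(Ni) = 14.6 / 58.69 = 0.2488 mol.
Since Ni²⁺ + 2 e⁻ → Ni, n(e⁻) passed = 2 × 0.2488 = 0.4975 mol.
Cells in series carry the same charge, so the same 0.4975 mol of electrons passes through cell 2.
Cu²⁺ + 2 e⁻ → Cu, so n(Cu) = 0.4975 / 2 = 0.2488 mol.
m(Cu) = 0.2488 × 63.55 = 15.8 g.

15.8 g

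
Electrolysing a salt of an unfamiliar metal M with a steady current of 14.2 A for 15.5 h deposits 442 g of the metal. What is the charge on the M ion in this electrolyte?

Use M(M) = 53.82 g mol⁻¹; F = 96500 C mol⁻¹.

Q = I·t = 14.20 A × 55800 s = 792400 C, so n(e⁻) = 792400/96500 = 8.211 mol.
n(M) deposited = 442 / 53.82 = 8.213 mol.
Electrons per atom = n(e⁻)/n(M) = 8.211 / 8.213 = 1.00 ≈ 1, so the ion is M⁺.

+1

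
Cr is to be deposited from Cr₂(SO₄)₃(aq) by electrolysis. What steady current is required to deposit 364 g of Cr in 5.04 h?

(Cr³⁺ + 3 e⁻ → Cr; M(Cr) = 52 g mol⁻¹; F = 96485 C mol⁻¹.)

n(Cr) = 364 / 52 = 7.000 mol.
n(e⁻) = 3 × 7.000 = 21.00 mol.
Q = n(e⁻)·F = 21.00 × 96485 = 2026000 C.
I = Q/t = 2026000 / 18144 s = 112 A.

112 A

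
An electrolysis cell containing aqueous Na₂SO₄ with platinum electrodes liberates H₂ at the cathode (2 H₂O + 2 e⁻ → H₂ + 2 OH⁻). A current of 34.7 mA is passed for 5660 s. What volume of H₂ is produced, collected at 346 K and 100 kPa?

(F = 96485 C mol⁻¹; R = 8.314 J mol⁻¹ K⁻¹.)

Q = I·t = 0.03470 A × 5660.0 s = 196.4 C.
n(e⁻) = Q/F = 196.4 / 96485 = 0.002036 mol.
2 electrons are transferred per H₂ molecule, so n(H₂) = 0.002036 / 2 = 0.001018 mol.
V = nRT/P = (0.001018 × 8.314 × 346) / (100 × 10³ Pa) = 2.93 × 10⁻⁵ m³ = 0.0293 L.

0.0293 L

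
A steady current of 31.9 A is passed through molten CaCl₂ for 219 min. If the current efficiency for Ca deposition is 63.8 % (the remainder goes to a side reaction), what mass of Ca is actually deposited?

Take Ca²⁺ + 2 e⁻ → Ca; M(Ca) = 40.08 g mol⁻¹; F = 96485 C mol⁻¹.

55.5 g

Q = I·t = 31.90 × 13140 = 419200 C.
n(e⁻) = 419200/96485 = 4.344 mol; theoretically n(Ca) = 4.344/2 = 2.172 mol, m_theo = 87.06 g.
At 63.8 % efficiency, m_actual = 0.638 × 87.06 = 55.5 g.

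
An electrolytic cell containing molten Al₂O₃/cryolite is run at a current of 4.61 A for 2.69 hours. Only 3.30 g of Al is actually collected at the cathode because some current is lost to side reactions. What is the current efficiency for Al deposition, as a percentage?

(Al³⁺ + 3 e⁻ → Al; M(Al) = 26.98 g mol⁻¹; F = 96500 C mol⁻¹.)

79.3 %

Q = I·t = 4.610 × 9684.0 = 44640 C; n(e⁻) = 44640/96500 = 0.4626 mol.
Theoretical n(Al) = n(e⁻)/3 = 0.1542 mol, i.e. m_theo = 0.1542 × 26.98 = 4.161 g.
Efficiency = m_actual / m_theo = 3.30 / 4.161 = 79.3 %.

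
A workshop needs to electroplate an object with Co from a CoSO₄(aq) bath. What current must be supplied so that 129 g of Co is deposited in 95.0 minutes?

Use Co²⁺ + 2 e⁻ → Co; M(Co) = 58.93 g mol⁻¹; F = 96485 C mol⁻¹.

n(Co) = 129 / 58.93 = 2.189 mol.
n(e⁻) = 2 × 2.189 = 4.378 mol.
Q = n(e⁻)·F = 4.378 × 96485 = 422400 C.
I = Q/t = 422400 / 5700.0 s = 74.1 A.

74.1 A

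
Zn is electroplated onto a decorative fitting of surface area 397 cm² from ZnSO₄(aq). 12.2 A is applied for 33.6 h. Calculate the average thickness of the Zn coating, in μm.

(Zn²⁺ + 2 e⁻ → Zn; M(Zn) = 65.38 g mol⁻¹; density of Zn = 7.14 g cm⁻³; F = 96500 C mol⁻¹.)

1760 μm

Q = I·t = 12.20 × 120960 = 1476000 C; n(e⁻) = 15.29 mol.
n(Zn) = n(e⁻)/2 = 7.646 mol, so m = 7.646 × 65.38 = 499.9 g.
Volume = m/ρ = 499.9 / 7.14 = 70.01 cm³.
Thickness = V/A = 70.01 / 397 = 0.176 cm = 1760 μm.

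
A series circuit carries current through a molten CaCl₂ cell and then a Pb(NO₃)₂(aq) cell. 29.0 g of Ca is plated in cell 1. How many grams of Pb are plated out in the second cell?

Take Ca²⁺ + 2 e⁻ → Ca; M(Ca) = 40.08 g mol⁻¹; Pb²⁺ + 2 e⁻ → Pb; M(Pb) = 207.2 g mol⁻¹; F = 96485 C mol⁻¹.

150 g

n(Ca) = 29.0 / 40.08 = 0.7236 mol.
Since Ca²⁺ + 2 e⁻ → Ca, n(e⁻) passed = 2 × 0.7236 = 1.447 mol.
Cells in series carry the same charge, so the same 1.447 mol of electrons passes through cell 2.
Pb²⁺ + 2 e⁻ → Pb, so n(Pb) = 1.447 / 2 = 0.7236 mol.
m(Pb) = 0.7236 × 207.2 = 150 g.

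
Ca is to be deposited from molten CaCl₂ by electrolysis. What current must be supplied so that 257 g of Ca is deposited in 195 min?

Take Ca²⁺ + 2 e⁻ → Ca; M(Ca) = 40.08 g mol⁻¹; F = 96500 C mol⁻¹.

106 A

n(Ca) = 257 / 40.08 = 6.412 mol.
n(e⁻) = 2 × 6.412 = 12.82 mol.
Q = n(e⁻)·F = 12.82 × 96500 = 1238000 C.
I = Q/t = 1238000 / 11700 s = 106 A.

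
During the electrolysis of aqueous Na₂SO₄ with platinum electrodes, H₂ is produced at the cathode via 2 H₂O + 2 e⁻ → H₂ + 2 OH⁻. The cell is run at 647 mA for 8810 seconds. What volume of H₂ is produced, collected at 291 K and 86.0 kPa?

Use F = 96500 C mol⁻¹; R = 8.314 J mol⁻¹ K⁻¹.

0.831 L

Q = I·t = 0.6470 A × 8810.0 s = 5700 C.
n(e⁻) = Q/F = 5700 / 96500 = 0.05907 mol.
2 electrons are transferred per H₂ molecule, so n(H₂) = 0.05907 / 2 = 0.02953 mol.
V = nRT/P = (0.02953 × 8.314 × 291) / (86.0 × 10³ Pa) = 8.31 × 10⁻⁴ m³ = 0.831 L.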